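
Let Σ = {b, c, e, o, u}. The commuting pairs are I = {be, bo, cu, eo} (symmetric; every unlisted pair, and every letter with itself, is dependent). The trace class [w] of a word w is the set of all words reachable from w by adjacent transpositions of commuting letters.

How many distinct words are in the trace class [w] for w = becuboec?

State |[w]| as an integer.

24

piece 0:b — minimal
piece 1:e — minimal
piece 2:c rests on {0:b, 1:e}
piece 3:u rests on {0:b, 1:e}
piece 4:b rests on {2:c, 3:u}
piece 5:o rests on {2:c, 3:u}
piece 6:e rests on {2:c, 3:u}
piece 7:c rests on {4:b, 5:o, 6:e}
minimal pieces: {0:b, 1:e}
ways to finish when only these pieces remain (= sum over removing one remaining piece with nothing left below it):
  1 left: {7}→1
  2 left: {4,7}→1  {5,7}→1  {6,7}→1
  3 left: {4,5,7}→2  {4,6,7}→2  {5,6,7}→2
  4 left: {4,5,6,7}→6
  5 left: {2,4,5,6,7}→6  {3,4,5,6,7}→6
  6 left: {2,3,4,5,6,7}→12
  placing 0:b first → 12 extensions
  placing 1:e first → 12 extensions
total linear extensions = 24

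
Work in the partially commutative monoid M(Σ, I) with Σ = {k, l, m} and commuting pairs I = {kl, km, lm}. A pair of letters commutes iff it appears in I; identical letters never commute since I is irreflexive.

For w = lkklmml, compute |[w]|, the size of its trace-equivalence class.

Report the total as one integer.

drop 0:l onto floor
drop 1:k onto floor
drop 2:k onto {1:k}
drop 3:l onto {0:l}
drop 4:m onto floor
drop 5:m onto {4:m}
drop 6:l onto {3:l}
ground layer = {0:l, 1:k, 4:m}
drop-orders for the pieces not yet dropped (sum over which currently-grounded one goes next):
  1 to go: {2} 1  {5} 1  {6} 1
  2 to go: {1,2} 1  {2,5} 2  {2,6} 2  {3,6} 1  {4,5} 1  {5,6} 2
  3 to go: {0,3,6} 1  {1,2,5} 3  {1,2,6} 3  {2,3,6} 3  {2,4,5} 3  {2,5,6} 6  {3,5,6} 3  {4,5,6} 3
  4 to go: {0,2,3,6} 4  {0,3,5,6} 4  {1,2,3,6} 6  {1,2,4,5} 6  {1,2,5,6} 12  {2,3,5,6} 12  {2,4,5,6} 12  {3,4,5,6} 6
  5 to go: {0,1,2,3,6} 10  {0,2,3,5,6} 20  {0,3,4,5,6} 10  {1,2,3,5,6} 30  {1,2,4,5,6} 30  {2,3,4,5,6} 30
  if 0:l drops first: 90 orders
  if 1:k drops first: 60 orders
  if 4:m drops first: 60 orders
heap linearizations: 210

210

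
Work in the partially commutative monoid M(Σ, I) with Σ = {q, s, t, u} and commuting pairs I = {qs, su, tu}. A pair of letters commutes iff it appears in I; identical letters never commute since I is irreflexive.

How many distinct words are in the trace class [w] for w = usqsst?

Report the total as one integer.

piece 0:u — minimal
piece 1:s — minimal
piece 2:q rests on {0:u}
piece 3:s rests on {1:s}
piece 4:s rests on {3:s}
piece 5:t rests on {2:q, 4:s}
minimal pieces: {0:u, 1:s}
ways to finish when only these pieces remain (= sum over removing one remaining piece with nothing left below it):
  1 left: {5}→1
  2 left: {2,5}→1  {4,5}→1
  3 left: {0,2,5}→1  {2,4,5}→2  {3,4,5}→1
  4 left: {0,2,4,5}→3  {1,3,4,5}→1  {2,3,4,5}→3
  placing 0:u first → 4 extensions
  placing 1:s first → 6 extensions
total linear extensions = 10

10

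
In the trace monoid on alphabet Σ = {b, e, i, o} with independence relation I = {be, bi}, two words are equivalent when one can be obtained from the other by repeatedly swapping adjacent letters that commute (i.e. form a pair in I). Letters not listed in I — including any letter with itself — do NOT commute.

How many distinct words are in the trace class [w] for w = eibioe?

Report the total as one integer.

4

piece 0:e — minimal
piece 1:i rests on {0:e}
piece 2:b — minimal
piece 3:i rests on {1:i}
piece 4:o rests on {2:b, 3:i}
piece 5:e rests on {4:o}
minimal pieces: {0:e, 2:b}
ways to finish when only these pieces remain (= sum over removing one remaining piece with nothing left below it):
  1 left: {5}→1
  2 left: {4,5}→1
  3 left: {2,4,5}→1  {3,4,5}→1
  4 left: {1,3,4,5}→1  {2,3,4,5}→2
  placing 0:e first → 3 extensions
  placing 2:b first → 1 extensions
total linear extensions = 4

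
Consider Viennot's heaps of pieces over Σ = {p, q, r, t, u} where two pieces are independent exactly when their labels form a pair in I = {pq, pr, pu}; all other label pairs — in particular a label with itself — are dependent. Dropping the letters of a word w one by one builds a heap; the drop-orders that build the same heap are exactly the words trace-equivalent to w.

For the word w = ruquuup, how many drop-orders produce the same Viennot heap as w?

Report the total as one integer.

7

0(r) covers ∅
1(u) covers 0:r
2(q) covers 1:u
3(u) covers 2:q
4(u) covers 3:u
5(u) covers 4:u
6(p) covers ∅
floor of heap: 0:r, 6:p
completions by unplaced set U, small U first (add the entries for U minus each lowest piece of U):
  |U|=1: {5}:1  {6}:1
  |U|=2: {4,5}:1  {5,6}:2
  |U|=3: {3,4,5}:1  {4,5,6}:3
  |U|=4: {2,3,4,5}:1  {3,4,5,6}:4
  |U|=5: {1,2,3,4,5}:1  {2,3,4,5,6}:5
  start at 0(r): 6
  start at 6(p): 1
sum over floor = 7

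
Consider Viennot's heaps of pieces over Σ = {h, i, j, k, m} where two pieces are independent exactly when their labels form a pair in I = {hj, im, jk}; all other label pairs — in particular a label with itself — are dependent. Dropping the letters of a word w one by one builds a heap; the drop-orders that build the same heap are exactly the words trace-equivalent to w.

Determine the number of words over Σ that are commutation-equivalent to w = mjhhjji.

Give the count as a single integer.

10

0(m) covers ∅
1(j) covers 0:m
2(h) covers 0:m
3(h) covers 2:h
4(j) covers 1:j
5(j) covers 4:j
6(i) covers 3:h, 5:j
floor of heap: 0:m
completions by unplaced set U, small U first (add the entries for U minus each lowest piece of U):
  |U|=1: {6}:1
  |U|=2: {3,6}:1  {5,6}:1
  |U|=3: {2,3,6}:1  {3,5,6}:2  {4,5,6}:1
  |U|=4: {1,4,5,6}:1  {2,3,5,6}:3  {3,4,5,6}:3
  |U|=5: {1,3,4,5,6}:4  {2,3,4,5,6}:6
  start at 0(m): 10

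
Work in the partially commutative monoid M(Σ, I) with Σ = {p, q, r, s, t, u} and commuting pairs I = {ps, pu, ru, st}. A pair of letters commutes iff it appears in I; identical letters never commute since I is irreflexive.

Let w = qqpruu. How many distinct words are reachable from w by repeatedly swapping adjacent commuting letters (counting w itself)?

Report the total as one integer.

6

drop 0:q onto floor
drop 1:q onto {0:q}
drop 2:p onto {1:q}
drop 3:r onto {2:p}
drop 4:u onto {1:q}
drop 5:u onto {4:u}
ground layer = {0:q}
drop-orders for the pieces not yet dropped (sum over which currently-grounded one goes next):
  1 to go: {3} 1  {5} 1
  2 to go: {2,3} 1  {3,5} 2  {4,5} 1
  3 to go: {2,3,5} 3  {3,4,5} 3
  4 to go: {2,3,4,5} 6
  if 0:q drops first: 6 orders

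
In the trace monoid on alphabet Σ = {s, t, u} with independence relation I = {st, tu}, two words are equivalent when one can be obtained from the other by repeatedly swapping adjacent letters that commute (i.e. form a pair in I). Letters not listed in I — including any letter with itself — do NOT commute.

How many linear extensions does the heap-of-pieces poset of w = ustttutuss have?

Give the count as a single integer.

#0=u has no predecessor
#1=s depends on [0:u]
#2=t has no predecessor
#3=t depends on [2:t]
#4=t depends on [3:t]
#5=u depends on [1:s]
#6=t depends on [4:t]
#7=u depends on [5:u]
#8=s depends on [7:u]
#9=s depends on [8:s]
sources: [0:u, 2:t]
N(rest) = Σ N(rest − s) over sources s of rest; N(one piece) = 1:
  size 1 → [6]=1  [9]=1
  size 2 → [4,6]=1  [6,9]=2  [8,9]=1
  size 3 → [3,4,6]=1  [4,6,9]=3  [6,8,9]=3  [7,8,9]=1
  size 4 → [2,3,4,6]=1  [3,4,6,9]=4  [4,6,8,9]=6  [5,7,8,9]=1  [6,7,8,9]=4
  size 5 → [1,5,7,8,9]=1  [2,3,4,6,9]=5  [3,4,6,8,9]=10  [4,6,7,8,9]=10  [5,6,7,8,9]=5
  size 6 → [0,1,5,7,8,9]=1  [1,5,6,7,8,9]=6  [2,3,4,6,8,9]=15  [3,4,6,7,8,9]=20  [4,5,6,7,8,9]=15
  size 7 → [0,1,5,6,7,8,9]=7  [1,4,5,6,7,8,9]=21  [2,3,4,6,7,8,9]=35  [3,4,5,6,7,8,9]=35
  size 8 → [0,1,4,5,6,7,8,9]=28  [1,3,4,5,6,7,8,9]=56  [2,3,4,5,6,7,8,9]=70
  first=0(u) contributes 126
  first=2(t) contributes 84
|[w]| = 210

210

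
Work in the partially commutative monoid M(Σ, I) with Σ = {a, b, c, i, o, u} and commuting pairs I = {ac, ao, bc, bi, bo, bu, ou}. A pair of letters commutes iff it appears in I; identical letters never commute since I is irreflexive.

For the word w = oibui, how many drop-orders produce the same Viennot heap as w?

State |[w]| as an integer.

5

0(o) covers ∅
1(i) covers 0:o
2(b) covers ∅
3(u) covers 1:i
4(i) covers 3:u
floor of heap: 0:o, 2:b
completions by unplaced set U, small U first (add the entries for U minus each lowest piece of U):
  |U|=1: {2}:1  {4}:1
  |U|=2: {2,4}:2  {3,4}:1
  |U|=3: {1,3,4}:1  {2,3,4}:3
  start at 0(o): 4
  start at 2(b): 1
sum over floor = 5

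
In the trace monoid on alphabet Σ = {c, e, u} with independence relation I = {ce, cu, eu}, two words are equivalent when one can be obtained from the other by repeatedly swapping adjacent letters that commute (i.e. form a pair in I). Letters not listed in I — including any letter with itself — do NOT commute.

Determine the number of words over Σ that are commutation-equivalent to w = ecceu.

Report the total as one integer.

30

piece 0:e — minimal
piece 1:c — minimal
piece 2:c rests on {1:c}
piece 3:e rests on {0:e}
piece 4:u — minimal
minimal pieces: {0:e, 1:c, 4:u}
ways to finish when only these pieces remain (= sum over removing one remaining piece with nothing left below it):
  1 left: {2}→1  {3}→1  {4}→1
  2 left: {0,3}→1  {1,2}→1  {2,3}→2  {2,4}→2  {3,4}→2
  3 left: {0,2,3}→3  {0,3,4}→3  {1,2,3}→3  {1,2,4}→3  {2,3,4}→6
  placing 0:e first → 12 extensions
  placing 1:c first → 12 extensions
  placing 4:u first → 6 extensions
total linear extensions = 30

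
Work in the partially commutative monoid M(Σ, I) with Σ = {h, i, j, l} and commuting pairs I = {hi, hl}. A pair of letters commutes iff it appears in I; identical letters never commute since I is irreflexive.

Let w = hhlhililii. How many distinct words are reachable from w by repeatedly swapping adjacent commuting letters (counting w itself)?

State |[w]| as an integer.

120

#0=h has no predecessor
#1=h depends on [0:h]
#2=l has no predecessor
#3=h depends on [1:h]
#4=i depends on [2:l]
#5=l depends on [4:i]
#6=i depends on [5:l]
#7=l depends on [6:i]
#8=i depends on [7:l]
#9=i depends on [8:i]
sources: [0:h, 2:l]
N(rest) = Σ N(rest − s) over sources s of rest; N(one piece) = 1:
  size 1 → [3]=1  [9]=1
  size 2 → [1,3]=1  [3,9]=2  [8,9]=1
  size 3 → [0,1,3]=1  [1,3,9]=3  [3,8,9]=3  [7,8,9]=1
  size 4 → [0,1,3,9]=4  [1,3,8,9]=6  [3,7,8,9]=4  [6,7,8,9]=1
  size 5 → [0,1,3,8,9]=10  [1,3,7,8,9]=10  [3,6,7,8,9]=5  [5,6,7,8,9]=1
  size 6 → [0,1,3,7,8,9]=20  [1,3,6,7,8,9]=15  [3,5,6,7,8,9]=6  [4,5,6,7,8,9]=1
  size 7 → [0,1,3,6,7,8,9]=35  [1,3,5,6,7,8,9]=21  [2,4,5,6,7,8,9]=1  [3,4,5,6,7,8,9]=7
  size 8 → [0,1,3,5,6,7,8,9]=56  [1,3,4,5,6,7,8,9]=28  [2,3,4,5,6,7,8,9]=8
  first=0(h) contributes 36
  first=2(l) contributes 84
|[w]| = 120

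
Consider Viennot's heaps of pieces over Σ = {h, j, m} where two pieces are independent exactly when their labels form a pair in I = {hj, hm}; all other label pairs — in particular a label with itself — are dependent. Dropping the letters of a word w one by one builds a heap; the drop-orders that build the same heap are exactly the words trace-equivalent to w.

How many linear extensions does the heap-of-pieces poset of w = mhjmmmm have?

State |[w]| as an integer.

0(m) covers ∅
1(h) covers ∅
2(j) covers 0:m
3(m) covers 2:j
4(m) covers 3:m
5(m) covers 4:m
6(m) covers 5:m
floor of heap: 0:m, 1:h
completions by unplaced set U, small U first (add the entries for U minus each lowest piece of U):
  |U|=1: {1}:1  {6}:1
  |U|=2: {1,6}:2  {5,6}:1
  |U|=3: {1,5,6}:3  {4,5,6}:1
  |U|=4: {1,4,5,6}:4  {3,4,5,6}:1
  |U|=5: {1,3,4,5,6}:5  {2,3,4,5,6}:1
  start at 0(m): 6
  start at 1(h): 1
sum over floor = 7

7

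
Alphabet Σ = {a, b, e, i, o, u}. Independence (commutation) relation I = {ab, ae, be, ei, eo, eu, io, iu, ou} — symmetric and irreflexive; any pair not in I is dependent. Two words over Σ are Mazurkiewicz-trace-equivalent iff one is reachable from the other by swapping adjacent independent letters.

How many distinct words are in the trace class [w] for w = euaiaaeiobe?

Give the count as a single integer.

330

0(e) covers ∅
1(u) covers ∅
2(a) covers 1:u
3(i) covers 2:a
4(a) covers 3:i
5(a) covers 4:a
6(e) covers 0:e
7(i) covers 5:a
8(o) covers 5:a
9(b) covers 7:i, 8:o
10(e) covers 6:e
floor of heap: 0:e, 1:u
completions by unplaced set U, small U first (add the entries for U minus each lowest piece of U):
  |U|=1: {9}:1  {10}:1
  |U|=2: {6,10}:1  {7,9}:1  {8,9}:1  {9,10}:2
  |U|=3: {0,6,10}:1  {6,9,10}:3  {7,8,9}:2  {7,9,10}:3  {8,9,10}:3
  |U|=4: {0,6,9,10}:4  {5,7,8,9}:2  {6,7,9,10}:6  {6,8,9,10}:6  {7,8,9,10}:8
  |U|=5: {0,6,7,9,10}:10  {0,6,8,9,10}:10  {4,5,7,8,9}:2  {5,7,8,9,10}:10  {6,7,8,9,10}:20
  |U|=6: {0,6,7,8,9,10}:40  {3,4,5,7,8,9}:2  {4,5,7,8,9,10}:12  {5,6,7,8,9,10}:30
  |U|=7: {0,5,6,7,8,9,10}:70  {2,3,4,5,7,8,9}:2  {3,4,5,7,8,9,10}:14  {4,5,6,7,8,9,10}:42
  |U|=8: {0,4,5,6,7,8,9,10}:112  {1,2,3,4,5,7,8,9}:2  {2,3,4,5,7,8,9,10}:16  {3,4,5,6,7,8,9,10}:56
  |U|=9: {0,3,4,5,6,7,8,9,10}:168  {1,2,3,4,5,7,8,9,10}:18  {2,3,4,5,6,7,8,9,10}:72
  start at 0(e): 90
  start at 1(u): 240
sum over floor = 330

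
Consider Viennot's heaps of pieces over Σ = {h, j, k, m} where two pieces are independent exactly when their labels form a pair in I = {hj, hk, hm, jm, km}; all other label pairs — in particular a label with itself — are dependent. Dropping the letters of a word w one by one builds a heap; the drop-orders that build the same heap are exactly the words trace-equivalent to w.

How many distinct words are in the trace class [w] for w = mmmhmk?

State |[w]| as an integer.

30

drop 0:m onto floor
drop 1:m onto {0:m}
drop 2:m onto {1:m}
drop 3:h onto floor
drop 4:m onto {2:m}
drop 5:k onto floor
ground layer = {0:m, 3:h, 5:k}
drop-orders for the pieces not yet dropped (sum over which currently-grounded one goes next):
  1 to go: {3} 1  {4} 1  {5} 1
  2 to go: {2,4} 1  {3,4} 2  {3,5} 2  {4,5} 2
  3 to go: {1,2,4} 1  {2,3,4} 3  {2,4,5} 3  {3,4,5} 6
  4 to go: {0,1,2,4} 1  {1,2,3,4} 4  {1,2,4,5} 4  {2,3,4,5} 12
  if 0:m drops first: 20 orders
  if 3:h drops first: 5 orders
  if 5:k drops first: 5 orders
heap linearizations: 30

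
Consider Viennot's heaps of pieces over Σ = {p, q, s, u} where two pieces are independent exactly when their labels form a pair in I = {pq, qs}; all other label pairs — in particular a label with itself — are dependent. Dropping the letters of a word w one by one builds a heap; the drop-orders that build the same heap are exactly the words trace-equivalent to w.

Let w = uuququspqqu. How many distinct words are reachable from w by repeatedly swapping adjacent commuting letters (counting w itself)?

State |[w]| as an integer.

6

0(u) covers ∅
1(u) covers 0:u
2(q) covers 1:u
3(u) covers 2:q
4(q) covers 3:u
5(u) covers 4:q
6(s) covers 5:u
7(p) covers 6:s
8(q) covers 5:u
9(q) covers 8:q
10(u) covers 7:p, 9:q
floor of heap: 0:u
completions by unplaced set U, small U first (add the entries for U minus each lowest piece of U):
  |U|=1: {10}:1
  |U|=2: {7,10}:1  {9,10}:1
  |U|=3: {6,7,10}:1  {7,9,10}:2  {8,9,10}:1
  |U|=4: {6,7,9,10}:3  {7,8,9,10}:3
  |U|=5: {6,7,8,9,10}:6
  |U|=6: {5,6,7,8,9,10}:6
  |U|=7: {4,5,6,7,8,9,10}:6
  |U|=8: {3,4,5,6,7,8,9,10}:6
  |U|=9: {2,3,4,5,6,7,8,9,10}:6
  start at 0(u): 6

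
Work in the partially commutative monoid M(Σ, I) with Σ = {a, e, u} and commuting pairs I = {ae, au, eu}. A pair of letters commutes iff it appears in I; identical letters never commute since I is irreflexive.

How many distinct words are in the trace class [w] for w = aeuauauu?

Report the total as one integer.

280

piece 0:a — minimal
piece 1:e — minimal
piece 2:u — minimal
piece 3:a rests on {0:a}
piece 4:u rests on {2:u}
piece 5:a rests on {3:a}
piece 6:u rests on {4:u}
piece 7:u rests on {6:u}
minimal pieces: {0:a, 1:e, 2:u}
ways to finish when only these pieces remain (= sum over removing one remaining piece with nothing left below it):
  1 left: {1}→1  {5}→1  {7}→1
  2 left: {1,5}→2  {1,7}→2  {3,5}→1  {5,7}→2  {6,7}→1
  3 left: {0,3,5}→1  {1,3,5}→3  {1,5,7}→6  {1,6,7}→3  {3,5,7}→3  {4,6,7}→1  {5,6,7}→3
  4 left: {0,1,3,5}→4  {0,3,5,7}→4  {1,3,5,7}→12  {1,4,6,7}→4  {1,5,6,7}→12  {2,4,6,7}→1  {3,5,6,7}→6  {4,5,6,7}→4
  5 left: {0,1,3,5,7}→20  {0,3,5,6,7}→10  {1,2,4,6,7}→5  {1,3,5,6,7}→30  {1,4,5,6,7}→20  {2,4,5,6,7}→5  {3,4,5,6,7}→10
  6 left: {0,1,3,5,6,7}→60  {0,3,4,5,6,7}→20  {1,2,4,5,6,7}→30  {1,3,4,5,6,7}→60  {2,3,4,5,6,7}→15
  placing 0:a first → 105 extensions
  placing 1:e first → 35 extensions
  placing 2:u first → 140 extensions
total linear extensions = 280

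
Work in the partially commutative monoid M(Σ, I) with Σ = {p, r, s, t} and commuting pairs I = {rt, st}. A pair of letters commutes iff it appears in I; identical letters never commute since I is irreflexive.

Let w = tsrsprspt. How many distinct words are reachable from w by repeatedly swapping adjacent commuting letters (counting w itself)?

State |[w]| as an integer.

#0=t has no predecessor
#1=s has no predecessor
#2=r depends on [1:s]
#3=s depends on [2:r]
#4=p depends on [0:t, 3:s]
#5=r depends on [4:p]
#6=s depends on [5:r]
#7=p depends on [6:s]
#8=t depends on [7:p]
sources: [0:t, 1:s]
N(rest) = Σ N(rest − s) over sources s of rest; N(one piece) = 1:
  size 1 → [8]=1
  size 2 → [7,8]=1
  size 3 → [6,7,8]=1
  size 4 → [5,6,7,8]=1
  size 5 → [4,5,6,7,8]=1
  size 6 → [0,4,5,6,7,8]=1  [3,4,5,6,7,8]=1
  size 7 → [0,3,4,5,6,7,8]=2  [2,3,4,5,6,7,8]=1
  first=0(t) contributes 1
  first=1(s) contributes 3
|[w]| = 4

4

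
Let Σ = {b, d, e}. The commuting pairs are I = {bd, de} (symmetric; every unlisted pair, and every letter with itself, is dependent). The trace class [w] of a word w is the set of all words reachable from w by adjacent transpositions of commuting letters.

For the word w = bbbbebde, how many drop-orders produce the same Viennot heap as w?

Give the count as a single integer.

0(b) covers ∅
1(b) covers 0:b
2(b) covers 1:b
3(b) covers 2:b
4(e) covers 3:b
5(b) covers 4:e
6(d) covers ∅
7(e) covers 5:b
floor of heap: 0:b, 6:d
completions by unplaced set U, small U first (add the entries for U minus each lowest piece of U):
  |U|=1: {6}:1  {7}:1
  |U|=2: {5,7}:1  {6,7}:2
  |U|=3: {4,5,7}:1  {5,6,7}:3
  |U|=4: {3,4,5,7}:1  {4,5,6,7}:4
  |U|=5: {2,3,4,5,7}:1  {3,4,5,6,7}:5
  |U|=6: {1,2,3,4,5,7}:1  {2,3,4,5,6,7}:6
  start at 0(b): 7
  start at 6(d): 1
sum over floor = 8

8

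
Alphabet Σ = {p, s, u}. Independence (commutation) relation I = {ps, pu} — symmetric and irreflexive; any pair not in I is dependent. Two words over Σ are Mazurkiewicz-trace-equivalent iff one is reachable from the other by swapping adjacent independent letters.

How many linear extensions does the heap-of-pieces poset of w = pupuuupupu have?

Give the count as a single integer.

210

0(p) covers ∅
1(u) covers ∅
2(p) covers 0:p
3(u) covers 1:u
4(u) covers 3:u
5(u) covers 4:u
6(p) covers 2:p
7(u) covers 5:u
8(p) covers 6:p
9(u) covers 7:u
floor of heap: 0:p, 1:u
completions by unplaced set U, small U first (add the entries for U minus each lowest piece of U):
  |U|=1: {8}:1  {9}:1
  |U|=2: {6,8}:1  {7,9}:1  {8,9}:2
  |U|=3: {2,6,8}:1  {5,7,9}:1  {6,8,9}:3  {7,8,9}:3
  |U|=4: {0,2,6,8}:1  {2,6,8,9}:4  {4,5,7,9}:1  {5,7,8,9}:4  {6,7,8,9}:6
  |U|=5: {0,2,6,8,9}:5  {2,6,7,8,9}:10  {3,4,5,7,9}:1  {4,5,7,8,9}:5  {5,6,7,8,9}:10
  |U|=6: {0,2,6,7,8,9}:15  {1,3,4,5,7,9}:1  {2,5,6,7,8,9}:20  {3,4,5,7,8,9}:6  {4,5,6,7,8,9}:15
  |U|=7: {0,2,5,6,7,8,9}:35  {1,3,4,5,7,8,9}:7  {2,4,5,6,7,8,9}:35  {3,4,5,6,7,8,9}:21
  |U|=8: {0,2,4,5,6,7,8,9}:70  {1,3,4,5,6,7,8,9}:28  {2,3,4,5,6,7,8,9}:56
  start at 0(p): 84
  start at 1(u): 126
sum over floor = 210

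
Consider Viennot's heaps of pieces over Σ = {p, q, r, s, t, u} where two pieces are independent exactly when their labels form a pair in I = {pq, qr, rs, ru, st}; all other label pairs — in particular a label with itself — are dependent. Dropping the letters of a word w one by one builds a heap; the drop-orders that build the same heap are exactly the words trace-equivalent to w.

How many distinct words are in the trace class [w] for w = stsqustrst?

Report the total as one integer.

0(s) covers ∅
1(t) covers ∅
2(s) covers 0:s
3(q) covers 1:t, 2:s
4(u) covers 3:q
5(s) covers 4:u
6(t) covers 4:u
7(r) covers 6:t
8(s) covers 5:s
9(t) covers 7:r
floor of heap: 0:s, 1:t
completions by unplaced set U, small U first (add the entries for U minus each lowest piece of U):
  |U|=1: {8}:1  {9}:1
  |U|=2: {5,8}:1  {7,9}:1  {8,9}:2
  |U|=3: {5,8,9}:3  {6,7,9}:1  {7,8,9}:3
  |U|=4: {5,7,8,9}:6  {6,7,8,9}:4
  |U|=5: {5,6,7,8,9}:10
  |U|=6: {4,5,6,7,8,9}:10
  |U|=7: {3,4,5,6,7,8,9}:10
  |U|=8: {1,3,4,5,6,7,8,9}:10  {2,3,4,5,6,7,8,9}:10
  start at 0(s): 20
  start at 1(t): 10
sum over floor = 30

30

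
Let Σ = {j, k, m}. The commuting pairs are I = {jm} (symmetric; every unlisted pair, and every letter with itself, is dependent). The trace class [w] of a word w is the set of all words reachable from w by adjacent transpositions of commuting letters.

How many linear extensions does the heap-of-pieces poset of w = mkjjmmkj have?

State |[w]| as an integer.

6

#0=m has no predecessor
#1=k depends on [0:m]
#2=j depends on [1:k]
#3=j depends on [2:j]
#4=m depends on [1:k]
#5=m depends on [4:m]
#6=k depends on [3:j, 5:m]
#7=j depends on [6:k]
sources: [0:m]
N(rest) = Σ N(rest − s) over sources s of rest; N(one piece) = 1:
  size 1 → [7]=1
  size 2 → [6,7]=1
  size 3 → [3,6,7]=1  [5,6,7]=1
  size 4 → [2,3,6,7]=1  [3,5,6,7]=2  [4,5,6,7]=1
  size 5 → [2,3,5,6,7]=3  [3,4,5,6,7]=3
  size 6 → [2,3,4,5,6,7]=6
  first=0(m) contributes 6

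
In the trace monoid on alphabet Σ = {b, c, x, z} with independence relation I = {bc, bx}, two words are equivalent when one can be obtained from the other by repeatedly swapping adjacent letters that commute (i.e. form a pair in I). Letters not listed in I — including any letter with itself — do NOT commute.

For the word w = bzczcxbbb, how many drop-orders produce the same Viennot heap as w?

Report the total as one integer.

10

#0=b has no predecessor
#1=z depends on [0:b]
#2=c depends on [1:z]
#3=z depends on [2:c]
#4=c depends on [3:z]
#5=x depends on [4:c]
#6=b depends on [3:z]
#7=b depends on [6:b]
#8=b depends on [7:b]
sources: [0:b]
N(rest) = Σ N(rest − s) over sources s of rest; N(one piece) = 1:
  size 1 → [5]=1  [8]=1
  size 2 → [4,5]=1  [5,8]=2  [7,8]=1
  size 3 → [4,5,8]=3  [5,7,8]=3  [6,7,8]=1
  size 4 → [4,5,7,8]=6  [5,6,7,8]=4
  size 5 → [4,5,6,7,8]=10
  size 6 → [3,4,5,6,7,8]=10
  size 7 → [2,3,4,5,6,7,8]=10
  first=0(b) contributes 10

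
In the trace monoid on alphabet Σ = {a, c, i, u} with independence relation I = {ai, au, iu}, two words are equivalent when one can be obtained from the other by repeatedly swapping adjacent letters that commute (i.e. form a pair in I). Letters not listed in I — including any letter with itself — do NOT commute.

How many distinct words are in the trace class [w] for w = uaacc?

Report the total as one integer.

#0=u has no predecessor
#1=a has no predecessor
#2=a depends on [1:a]
#3=c depends on [0:u, 2:a]
#4=c depends on [3:c]
sources: [0:u, 1:a]
N(rest) = Σ N(rest − s) over sources s of rest; N(one piece) = 1:
  size 1 → [4]=1
  size 2 → [3,4]=1
  size 3 → [0,3,4]=1  [2,3,4]=1
  first=0(u) contributes 1
  first=1(a) contributes 2
|[w]| = 3

3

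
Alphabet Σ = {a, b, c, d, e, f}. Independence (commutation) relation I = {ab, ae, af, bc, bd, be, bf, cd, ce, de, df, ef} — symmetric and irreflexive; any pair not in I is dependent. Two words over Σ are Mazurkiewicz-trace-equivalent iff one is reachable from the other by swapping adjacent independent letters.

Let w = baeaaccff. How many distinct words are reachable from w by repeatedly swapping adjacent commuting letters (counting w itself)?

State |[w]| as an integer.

72

0(b) covers ∅
1(a) covers ∅
2(e) covers ∅
3(a) covers 1:a
4(a) covers 3:a
5(c) covers 4:a
6(c) covers 5:c
7(f) covers 6:c
8(f) covers 7:f
floor of heap: 0:b, 1:a, 2:e
completions by unplaced set U, small U first (add the entries for U minus each lowest piece of U):
  |U|=1: {0}:1  {2}:1  {8}:1
  |U|=2: {0,2}:2  {0,8}:2  {2,8}:2  {7,8}:1
  |U|=3: {0,2,8}:6  {0,7,8}:3  {2,7,8}:3  {6,7,8}:1
  |U|=4: {0,2,7,8}:12  {0,6,7,8}:4  {2,6,7,8}:4  {5,6,7,8}:1
  |U|=5: {0,2,6,7,8}:20  {0,5,6,7,8}:5  {2,5,6,7,8}:5  {4,5,6,7,8}:1
  |U|=6: {0,2,5,6,7,8}:30  {0,4,5,6,7,8}:6  {2,4,5,6,7,8}:6  {3,4,5,6,7,8}:1
  |U|=7: {0,2,4,5,6,7,8}:42  {0,3,4,5,6,7,8}:7  {1,3,4,5,6,7,8}:1  {2,3,4,5,6,7,8}:7
  start at 0(b): 8
  start at 1(a): 56
  start at 2(e): 8
sum over floor = 72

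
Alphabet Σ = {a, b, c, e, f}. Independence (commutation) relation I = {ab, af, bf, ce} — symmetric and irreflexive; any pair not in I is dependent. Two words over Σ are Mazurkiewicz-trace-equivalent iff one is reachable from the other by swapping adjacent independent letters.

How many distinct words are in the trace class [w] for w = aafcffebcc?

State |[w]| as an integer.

3

0(a) covers ∅
1(a) covers 0:a
2(f) covers ∅
3(c) covers 1:a, 2:f
4(f) covers 3:c
5(f) covers 4:f
6(e) covers 5:f
7(b) covers 6:e
8(c) covers 7:b
9(c) covers 8:c
floor of heap: 0:a, 2:f
completions by unplaced set U, small U first (add the entries for U minus each lowest piece of U):
  |U|=1: {9}:1
  |U|=2: {8,9}:1
  |U|=3: {7,8,9}:1
  |U|=4: {6,7,8,9}:1
  |U|=5: {5,6,7,8,9}:1
  |U|=6: {4,5,6,7,8,9}:1
  |U|=7: {3,4,5,6,7,8,9}:1
  |U|=8: {1,3,4,5,6,7,8,9}:1  {2,3,4,5,6,7,8,9}:1
  start at 0(a): 2
  start at 2(f): 1
sum over floor = 3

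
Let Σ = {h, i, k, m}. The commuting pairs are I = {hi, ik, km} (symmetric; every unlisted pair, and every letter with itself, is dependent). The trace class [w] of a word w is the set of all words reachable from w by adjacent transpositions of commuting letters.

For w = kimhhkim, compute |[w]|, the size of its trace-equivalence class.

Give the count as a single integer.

23

0(k) covers ∅
1(i) covers ∅
2(m) covers 1:i
3(h) covers 0:k, 2:m
4(h) covers 3:h
5(k) covers 4:h
6(i) covers 2:m
7(m) covers 4:h, 6:i
floor of heap: 0:k, 1:i
completions by unplaced set U, small U first (add the entries for U minus each lowest piece of U):
  |U|=1: {5}:1  {7}:1
  |U|=2: {5,7}:2  {6,7}:1
  |U|=3: {4,5,7}:2  {5,6,7}:3
  |U|=4: {3,4,5,7}:2  {4,5,6,7}:5
  |U|=5: {0,3,4,5,7}:2  {3,4,5,6,7}:7
  |U|=6: {0,3,4,5,6,7}:9  {2,3,4,5,6,7}:7
  start at 0(k): 7
  start at 1(i): 16
sum over floor = 23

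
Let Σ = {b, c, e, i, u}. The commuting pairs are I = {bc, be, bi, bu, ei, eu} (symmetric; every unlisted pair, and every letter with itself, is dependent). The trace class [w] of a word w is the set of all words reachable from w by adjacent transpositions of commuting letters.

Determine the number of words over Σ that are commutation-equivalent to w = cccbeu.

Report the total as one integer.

12

#0=c has no predecessor
#1=c depends on [0:c]
#2=c depends on [1:c]
#3=b has no predecessor
#4=e depends on [2:c]
#5=u depends on [2:c]
sources: [0:c, 3:b]
N(rest) = Σ N(rest − s) over sources s of rest; N(one piece) = 1:
  size 1 → [3]=1  [4]=1  [5]=1
  size 2 → [3,4]=2  [3,5]=2  [4,5]=2
  size 3 → [2,4,5]=2  [3,4,5]=6
  size 4 → [1,2,4,5]=2  [2,3,4,5]=8
  first=0(c) contributes 10
  first=3(b) contributes 2
|[w]| = 12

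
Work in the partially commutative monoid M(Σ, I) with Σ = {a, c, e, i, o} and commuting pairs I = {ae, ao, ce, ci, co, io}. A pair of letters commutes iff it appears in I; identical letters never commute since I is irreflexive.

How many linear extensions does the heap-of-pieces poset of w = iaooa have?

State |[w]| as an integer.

10

0(i) covers ∅
1(a) covers 0:i
2(o) covers ∅
3(o) covers 2:o
4(a) covers 1:a
floor of heap: 0:i, 2:o
completions by unplaced set U, small U first (add the entries for U minus each lowest piece of U):
  |U|=1: {3}:1  {4}:1
  |U|=2: {1,4}:1  {2,3}:1  {3,4}:2
  |U|=3: {0,1,4}:1  {1,3,4}:3  {2,3,4}:3
  start at 0(i): 6
  start at 2(o): 4
sum over floor = 10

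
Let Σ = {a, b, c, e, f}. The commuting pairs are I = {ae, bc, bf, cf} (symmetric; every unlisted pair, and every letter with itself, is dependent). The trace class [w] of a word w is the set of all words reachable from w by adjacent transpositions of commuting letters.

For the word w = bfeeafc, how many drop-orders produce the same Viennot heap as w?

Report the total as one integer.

piece 0:b — minimal
piece 1:f — minimal
piece 2:e rests on {0:b, 1:f}
piece 3:e rests on {2:e}
piece 4:a rests on {0:b, 1:f}
piece 5:f rests on {3:e, 4:a}
piece 6:c rests on {3:e, 4:a}
minimal pieces: {0:b, 1:f}
ways to finish when only these pieces remain (= sum over removing one remaining piece with nothing left below it):
  1 left: {5}→1  {6}→1
  2 left: {5,6}→2
  3 left: {3,5,6}→2  {4,5,6}→2
  4 left: {2,3,5,6}→2  {3,4,5,6}→4
  5 left: {2,3,4,5,6}→6
  placing 0:b first → 6 extensions
  placing 1:f first → 6 extensions
total linear extensions = 12

12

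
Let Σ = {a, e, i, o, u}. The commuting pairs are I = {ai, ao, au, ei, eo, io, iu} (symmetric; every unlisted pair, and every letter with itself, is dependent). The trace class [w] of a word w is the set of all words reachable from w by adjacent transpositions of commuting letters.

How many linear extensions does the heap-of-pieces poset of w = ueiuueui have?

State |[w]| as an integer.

28

piece 0:u — minimal
piece 1:e rests on {0:u}
piece 2:i — minimal
piece 3:u rests on {1:e}
piece 4:u rests on {3:u}
piece 5:e rests on {4:u}
piece 6:u rests on {5:e}
piece 7:i rests on {2:i}
minimal pieces: {0:u, 2:i}
ways to finish when only these pieces remain (= sum over removing one remaining piece with nothing left below it):
  1 left: {6}→1  {7}→1
  2 left: {2,7}→1  {5,6}→1  {6,7}→2
  3 left: {2,6,7}→3  {4,5,6}→1  {5,6,7}→3
  4 left: {2,5,6,7}→6  {3,4,5,6}→1  {4,5,6,7}→4
  5 left: {1,3,4,5,6}→1  {2,4,5,6,7}→10  {3,4,5,6,7}→5
  6 left: {0,1,3,4,5,6}→1  {1,3,4,5,6,7}→6  {2,3,4,5,6,7}→15
  placing 0:u first → 21 extensions
  placing 2:i first → 7 extensions
total linear extensions = 28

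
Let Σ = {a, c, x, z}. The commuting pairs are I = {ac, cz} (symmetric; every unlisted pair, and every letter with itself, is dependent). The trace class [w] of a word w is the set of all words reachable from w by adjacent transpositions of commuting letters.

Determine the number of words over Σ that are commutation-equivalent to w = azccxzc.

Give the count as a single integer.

piece 0:a — minimal
piece 1:z rests on {0:a}
piece 2:c — minimal
piece 3:c rests on {2:c}
piece 4:x rests on {1:z, 3:c}
piece 5:z rests on {4:x}
piece 6:c rests on {4:x}
minimal pieces: {0:a, 2:c}
ways to finish when only these pieces remain (= sum over removing one remaining piece with nothing left below it):
  1 left: {5}→1  {6}→1
  2 left: {5,6}→2
  3 left: {4,5,6}→2
  4 left: {1,4,5,6}→2  {3,4,5,6}→2
  5 left: {0,1,4,5,6}→2  {1,3,4,5,6}→4  {2,3,4,5,6}→2
  placing 0:a first → 6 extensions
  placing 2:c first → 6 extensions
total linear extensions = 12

12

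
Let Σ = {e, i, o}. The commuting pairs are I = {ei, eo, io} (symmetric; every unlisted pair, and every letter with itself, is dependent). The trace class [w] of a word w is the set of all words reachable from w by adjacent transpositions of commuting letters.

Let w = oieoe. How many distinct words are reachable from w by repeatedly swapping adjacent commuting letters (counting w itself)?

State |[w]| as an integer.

30

0(o) covers ∅
1(i) covers ∅
2(e) covers ∅
3(o) covers 0:o
4(e) covers 2:e
floor of heap: 0:o, 1:i, 2:e
completions by unplaced set U, small U first (add the entries for U minus each lowest piece of U):
  |U|=1: {1}:1  {3}:1  {4}:1
  |U|=2: {0,3}:1  {1,3}:2  {1,4}:2  {2,4}:1  {3,4}:2
  |U|=3: {0,1,3}:3  {0,3,4}:3  {1,2,4}:3  {1,3,4}:6  {2,3,4}:3
  start at 0(o): 12
  start at 1(i): 6
  start at 2(e): 12
sum over floor = 30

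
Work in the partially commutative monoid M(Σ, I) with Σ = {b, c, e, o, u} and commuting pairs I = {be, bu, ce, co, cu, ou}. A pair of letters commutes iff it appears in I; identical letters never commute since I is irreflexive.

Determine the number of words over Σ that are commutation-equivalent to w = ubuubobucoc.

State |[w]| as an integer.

#0=u has no predecessor
#1=b has no predecessor
#2=u depends on [0:u]
#3=u depends on [2:u]
#4=b depends on [1:b]
#5=o depends on [4:b]
#6=b depends on [5:o]
#7=u depends on [3:u]
#8=c depends on [6:b]
#9=o depends on [6:b]
#10=c depends on [8:c]
sources: [0:u, 1:b]
N(rest) = Σ N(rest − s) over sources s of rest; N(one piece) = 1:
  size 1 → [7]=1  [9]=1  [10]=1
  size 2 → [3,7]=1  [7,9]=2  [7,10]=2  [8,10]=1  [9,10]=2
  size 3 → [2,3,7]=1  [3,7,9]=3  [3,7,10]=3  [7,8,10]=3  [7,9,10]=6  [8,9,10]=3
  size 4 → [0,2,3,7]=1  [2,3,7,9]=4  [2,3,7,10]=4  [3,7,8,10]=6  [3,7,9,10]=12  [6,8,9,10]=3  [7,8,9,10]=12
  size 5 → [0,2,3,7,9]=5  [0,2,3,7,10]=5  [2,3,7,8,10]=10  [2,3,7,9,10]=20  [3,7,8,9,10]=30  [5,6,8,9,10]=3  [6,7,8,9,10]=15
  size 6 → [0,2,3,7,8,10]=15  [0,2,3,7,9,10]=30  [2,3,7,8,9,10]=60  [3,6,7,8,9,10]=45  [4,5,6,8,9,10]=3  [5,6,7,8,9,10]=18
  size 7 → [0,2,3,7,8,9,10]=105  [1,4,5,6,8,9,10]=3  [2,3,6,7,8,9,10]=105  [3,5,6,7,8,9,10]=63  [4,5,6,7,8,9,10]=21
  size 8 → [0,2,3,6,7,8,9,10]=210  [1,4,5,6,7,8,9,10]=24  [2,3,5,6,7,8,9,10]=168  [3,4,5,6,7,8,9,10]=84
  size 9 → [0,2,3,5,6,7,8,9,10]=378  [1,3,4,5,6,7,8,9,10]=108  [2,3,4,5,6,7,8,9,10]=252
  first=0(u) contributes 360
  first=1(b) contributes 630
|[w]| = 990

990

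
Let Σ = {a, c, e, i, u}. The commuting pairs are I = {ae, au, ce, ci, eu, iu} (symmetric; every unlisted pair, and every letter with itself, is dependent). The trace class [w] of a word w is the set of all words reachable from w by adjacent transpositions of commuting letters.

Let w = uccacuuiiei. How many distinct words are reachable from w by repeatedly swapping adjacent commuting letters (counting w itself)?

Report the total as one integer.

35

0(u) covers ∅
1(c) covers 0:u
2(c) covers 1:c
3(a) covers 2:c
4(c) covers 3:a
5(u) covers 4:c
6(u) covers 5:u
7(i) covers 3:a
8(i) covers 7:i
9(e) covers 8:i
10(i) covers 9:e
floor of heap: 0:u
completions by unplaced set U, small U first (add the entries for U minus each lowest piece of U):
  |U|=1: {6}:1  {10}:1
  |U|=2: {5,6}:1  {6,10}:2  {9,10}:1
  |U|=3: {4,5,6}:1  {5,6,10}:3  {6,9,10}:3  {8,9,10}:1
  |U|=4: {4,5,6,10}:4  {5,6,9,10}:6  {6,8,9,10}:4  {7,8,9,10}:1
  |U|=5: {4,5,6,9,10}:10  {5,6,8,9,10}:10  {6,7,8,9,10}:5
  |U|=6: {4,5,6,8,9,10}:20  {5,6,7,8,9,10}:15
  |U|=7: {4,5,6,7,8,9,10}:35
  |U|=8: {3,4,5,6,7,8,9,10}:35
  |U|=9: {2,3,4,5,6,7,8,9,10}:35
  start at 0(u): 35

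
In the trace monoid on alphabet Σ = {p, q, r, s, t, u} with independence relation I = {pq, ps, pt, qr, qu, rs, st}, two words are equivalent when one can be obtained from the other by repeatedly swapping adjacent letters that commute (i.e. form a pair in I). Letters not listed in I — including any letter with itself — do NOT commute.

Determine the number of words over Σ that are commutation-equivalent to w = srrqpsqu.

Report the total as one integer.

55

#0=s has no predecessor
#1=r has no predecessor
#2=r depends on [1:r]
#3=q depends on [0:s]
#4=p depends on [2:r]
#5=s depends on [3:q]
#6=q depends on [5:s]
#7=u depends on [4:p, 5:s]
sources: [0:s, 1:r]
N(rest) = Σ N(rest − s) over sources s of rest; N(one piece) = 1:
  size 1 → [6]=1  [7]=1
  size 2 → [4,7]=1  [6,7]=2
  size 3 → [2,4,7]=1  [4,6,7]=3  [5,6,7]=2
  size 4 → [1,2,4,7]=1  [2,4,6,7]=4  [3,5,6,7]=2  [4,5,6,7]=5
  size 5 → [0,3,5,6,7]=2  [1,2,4,6,7]=5  [2,4,5,6,7]=9  [3,4,5,6,7]=7
  size 6 → [0,3,4,5,6,7]=9  [1,2,4,5,6,7]=14  [2,3,4,5,6,7]=16
  first=0(s) contributes 30
  first=1(r) contributes 25
|[w]| = 55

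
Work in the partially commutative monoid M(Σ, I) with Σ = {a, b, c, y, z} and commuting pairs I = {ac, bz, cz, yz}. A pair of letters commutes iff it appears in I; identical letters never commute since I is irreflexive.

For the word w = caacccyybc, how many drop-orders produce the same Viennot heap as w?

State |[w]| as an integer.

15

drop 0:c onto floor
drop 1:a onto floor
drop 2:a onto {1:a}
drop 3:c onto {0:c}
drop 4:c onto {3:c}
drop 5:c onto {4:c}
drop 6:y onto {2:a, 5:c}
drop 7:y onto {6:y}
drop 8:b onto {7:y}
drop 9:c onto {8:b}
ground layer = {0:c, 1:a}
drop-orders for the pieces not yet dropped (sum over which currently-grounded one goes next):
  1 to go: {9} 1
  2 to go: {8,9} 1
  3 to go: {7,8,9} 1
  4 to go: {6,7,8,9} 1
  5 to go: {2,6,7,8,9} 1  {5,6,7,8,9} 1
  6 to go: {1,2,6,7,8,9} 1  {2,5,6,7,8,9} 2  {4,5,6,7,8,9} 1
  7 to go: {1,2,5,6,7,8,9} 3  {2,4,5,6,7,8,9} 3  {3,4,5,6,7,8,9} 1
  8 to go: {0,3,4,5,6,7,8,9} 1  {1,2,4,5,6,7,8,9} 6  {2,3,4,5,6,7,8,9} 4
  if 0:c drops first: 10 orders
  if 1:a drops first: 5 orders
heap linearizations: 15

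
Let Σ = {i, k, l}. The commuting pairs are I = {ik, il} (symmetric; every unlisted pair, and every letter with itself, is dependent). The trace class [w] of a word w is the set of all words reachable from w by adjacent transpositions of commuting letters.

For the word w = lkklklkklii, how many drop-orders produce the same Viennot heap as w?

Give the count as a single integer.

55

0(l) covers ∅
1(k) covers 0:l
2(k) covers 1:k
3(l) covers 2:k
4(k) covers 3:l
5(l) covers 4:k
6(k) covers 5:l
7(k) covers 6:k
8(l) covers 7:k
9(i) covers ∅
10(i) covers 9:i
floor of heap: 0:l, 9:i
completions by unplaced set U, small U first (add the entries for U minus each lowest piece of U):
  |U|=1: {8}:1  {10}:1
  |U|=2: {7,8}:1  {8,10}:2  {9,10}:1
  |U|=3: {6,7,8}:1  {7,8,10}:3  {8,9,10}:3
  |U|=4: {5,6,7,8}:1  {6,7,8,10}:4  {7,8,9,10}:6
  |U|=5: {4,5,6,7,8}:1  {5,6,7,8,10}:5  {6,7,8,9,10}:10
  |U|=6: {3,4,5,6,7,8}:1  {4,5,6,7,8,10}:6  {5,6,7,8,9,10}:15
  |U|=7: {2,3,4,5,6,7,8}:1  {3,4,5,6,7,8,10}:7  {4,5,6,7,8,9,10}:21
  |U|=8: {1,2,3,4,5,6,7,8}:1  {2,3,4,5,6,7,8,10}:8  {3,4,5,6,7,8,9,10}:28
  |U|=9: {0,1,2,3,4,5,6,7,8}:1  {1,2,3,4,5,6,7,8,10}:9  {2,3,4,5,6,7,8,9,10}:36
  start at 0(l): 45
  start at 9(i): 10
sum over floor = 55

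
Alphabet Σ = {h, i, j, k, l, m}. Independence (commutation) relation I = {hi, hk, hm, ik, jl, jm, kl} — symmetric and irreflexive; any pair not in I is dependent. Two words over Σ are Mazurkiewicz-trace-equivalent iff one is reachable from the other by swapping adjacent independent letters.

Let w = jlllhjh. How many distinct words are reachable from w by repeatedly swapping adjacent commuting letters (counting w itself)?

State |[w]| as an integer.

#0=j has no predecessor
#1=l has no predecessor
#2=l depends on [1:l]
#3=l depends on [2:l]
#4=h depends on [0:j, 3:l]
#5=j depends on [4:h]
#6=h depends on [5:j]
sources: [0:j, 1:l]
N(rest) = Σ N(rest − s) over sources s of rest; N(one piece) = 1:
  size 1 → [6]=1
  size 2 → [5,6]=1
  size 3 → [4,5,6]=1
  size 4 → [0,4,5,6]=1  [3,4,5,6]=1
  size 5 → [0,3,4,5,6]=2  [2,3,4,5,6]=1
  first=0(j) contributes 1
  first=1(l) contributes 3
|[w]| = 4

4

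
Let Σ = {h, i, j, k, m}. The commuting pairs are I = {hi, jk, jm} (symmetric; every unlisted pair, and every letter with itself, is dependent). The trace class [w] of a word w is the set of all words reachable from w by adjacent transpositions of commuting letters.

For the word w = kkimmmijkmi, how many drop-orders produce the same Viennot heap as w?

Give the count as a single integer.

piece 0:k — minimal
piece 1:k rests on {0:k}
piece 2:i rests on {1:k}
piece 3:m rests on {2:i}
piece 4:m rests on {3:m}
piece 5:m rests on {4:m}
piece 6:i rests on {5:m}
piece 7:j rests on {6:i}
piece 8:k rests on {6:i}
piece 9:m rests on {8:k}
piece 10:i rests on {7:j, 9:m}
minimal pieces: {0:k}
ways to finish when only these pieces remain (= sum over removing one remaining piece with nothing left below it):
  1 left: {10}→1
  2 left: {7,10}→1  {9,10}→1
  3 left: {7,9,10}→2  {8,9,10}→1
  4 left: {7,8,9,10}→3
  5 left: {6,7,8,9,10}→3
  6 left: {5,6,7,8,9,10}→3
  7 left: {4,5,6,7,8,9,10}→3
  8 left: {3,4,5,6,7,8,9,10}→3
  9 left: {2,3,4,5,6,7,8,9,10}→3
  placing 0:k first → 3 extensions

3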